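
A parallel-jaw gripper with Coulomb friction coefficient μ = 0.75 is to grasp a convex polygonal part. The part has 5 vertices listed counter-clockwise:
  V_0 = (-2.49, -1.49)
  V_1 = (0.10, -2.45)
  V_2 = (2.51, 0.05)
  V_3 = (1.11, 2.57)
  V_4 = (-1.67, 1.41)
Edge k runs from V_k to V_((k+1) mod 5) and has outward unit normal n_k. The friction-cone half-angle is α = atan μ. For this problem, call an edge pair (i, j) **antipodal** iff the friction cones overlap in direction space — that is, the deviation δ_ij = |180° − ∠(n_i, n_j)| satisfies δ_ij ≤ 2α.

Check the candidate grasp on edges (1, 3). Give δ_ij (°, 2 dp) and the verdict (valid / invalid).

δ = 23.40°, valid

α = atan 0.75 = 36.87°;  2α = 73.74°
edge 1: e_1 = (+2.41, +2.50);  n_1 = (+0.7199, -0.6940)
edge 3: e_3 = (-2.78, -1.16);  n_3 = (-0.3851, +0.9229)
∠(n_1, n_3) = 156.60°
δ = |180° − 156.60°| = 23.40°
23.40° ≤ 2α = 73.74°  →  valid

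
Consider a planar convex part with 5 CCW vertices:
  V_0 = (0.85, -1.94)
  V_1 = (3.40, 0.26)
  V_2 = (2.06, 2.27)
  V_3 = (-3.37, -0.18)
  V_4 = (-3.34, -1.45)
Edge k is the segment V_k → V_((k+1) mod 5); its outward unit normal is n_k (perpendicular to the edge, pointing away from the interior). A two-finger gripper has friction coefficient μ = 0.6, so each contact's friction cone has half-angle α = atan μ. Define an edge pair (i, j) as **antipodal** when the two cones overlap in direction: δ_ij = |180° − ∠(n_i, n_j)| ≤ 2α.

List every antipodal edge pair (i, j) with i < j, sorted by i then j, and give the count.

count = 5; pairs: (0,2), (0,3), (1,3), (1,4), (2,4)

α = atan 0.6 = 30.96°;  2α = 61.93°
n_0 = (+0.6532, -0.7572)
n_1 = (+0.8321, +0.5547)
n_2 = (-0.4113, +0.9115)
n_3 = (-0.9997, -0.0236)
n_4 = (-0.1162, -0.9932)
  (0,1): δ = 97.10°  ·
  (0,2): δ = 16.50°  ✓
  (0,3): δ = 50.57°  ✓
  (0,4): δ = 132.54°  ·
  (1,2): δ = 99.41°  ·
  (1,3): δ = 32.34°  ✓
  (1,4): δ = 49.64°  ✓
  (2,3): δ = 112.93°  ·
  (2,4): δ = 30.95°  ✓
  (3,4): δ = 98.02°  ·
antipodal pairs: 5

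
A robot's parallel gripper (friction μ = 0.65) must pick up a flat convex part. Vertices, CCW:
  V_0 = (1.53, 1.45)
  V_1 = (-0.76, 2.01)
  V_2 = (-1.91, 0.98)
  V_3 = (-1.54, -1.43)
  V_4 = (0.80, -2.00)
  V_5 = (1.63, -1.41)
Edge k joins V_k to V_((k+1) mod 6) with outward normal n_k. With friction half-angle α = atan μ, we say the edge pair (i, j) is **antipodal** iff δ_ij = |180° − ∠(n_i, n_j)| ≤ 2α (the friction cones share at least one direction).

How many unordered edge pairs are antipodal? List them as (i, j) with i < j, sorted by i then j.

α = atan 0.65 = 33.02°;  2α = 66.05°
n_0 = (+0.2375, +0.9714)
n_1 = (-0.6672, +0.7449)
n_2 = (-0.9884, -0.1517)
n_3 = (-0.2367, -0.9716)
n_4 = (+0.5794, -0.8151)
n_5 = (+0.9994, +0.0349)
  (0,1): δ = 124.41°  ·
  (0,2): δ = 67.53°  ·
  (0,3): δ = 0.05°  ✓
  (0,4): δ = 49.15°  ✓
  (0,5): δ = 105.74°  ·
  (1,2): δ = 123.12°  ·
  (1,3): δ = 55.54°  ✓
  (1,4): δ = 6.44°  ✓
  (1,5): δ = 50.15°  ✓
  (2,3): δ = 112.42°  ·
  (2,4): δ = 63.32°  ✓
  (2,5): δ = 6.73°  ✓
  (3,4): δ = 130.90°  ·
  (3,5): δ = 74.31°  ·
  (4,5): δ = 123.40°  ·
antipodal pairs: 7

count = 7; pairs: (0,3), (0,4), (1,3), (1,4), (1,5), (2,4), (2,5)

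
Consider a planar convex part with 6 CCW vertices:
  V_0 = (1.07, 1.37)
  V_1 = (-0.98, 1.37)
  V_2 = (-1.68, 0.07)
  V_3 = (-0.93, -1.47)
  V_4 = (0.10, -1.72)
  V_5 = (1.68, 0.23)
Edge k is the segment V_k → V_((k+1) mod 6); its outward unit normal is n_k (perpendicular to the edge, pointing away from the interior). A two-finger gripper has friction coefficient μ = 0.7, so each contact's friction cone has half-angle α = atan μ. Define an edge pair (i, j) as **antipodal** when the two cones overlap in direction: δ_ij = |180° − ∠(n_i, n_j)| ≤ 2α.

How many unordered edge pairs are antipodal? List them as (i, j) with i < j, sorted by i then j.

α = atan 0.7 = 34.99°;  2α = 69.98°
n_0 = (+0.0000, +1.0000)
n_1 = (-0.8805, +0.4741)
n_2 = (-0.8990, -0.4378)
n_3 = (-0.2359, -0.9718)
n_4 = (+0.7770, -0.6295)
n_5 = (+0.8817, +0.4718)
  (0,1): δ = 118.30°  ·
  (0,2): δ = 64.03°  ✓
  (0,3): δ = 13.64°  ✓
  (0,4): δ = 50.98°  ✓
  (0,5): δ = 118.15°  ·
  (1,2): δ = 125.73°  ·
  (1,3): δ = 75.34°  ·
  (1,4): δ = 10.72°  ✓
  (1,5): δ = 56.45°  ✓
  (2,3): δ = 129.61°  ·
  (2,4): δ = 64.98°  ✓
  (2,5): δ = 2.18°  ✓
  (3,4): δ = 115.37°  ·
  (3,5): δ = 48.21°  ✓
  (4,5): δ = 112.83°  ·
antipodal pairs: 8

count = 8; pairs: (0,2), (0,3), (0,4), (1,4), (1,5), (2,4), (2,5), (3,5)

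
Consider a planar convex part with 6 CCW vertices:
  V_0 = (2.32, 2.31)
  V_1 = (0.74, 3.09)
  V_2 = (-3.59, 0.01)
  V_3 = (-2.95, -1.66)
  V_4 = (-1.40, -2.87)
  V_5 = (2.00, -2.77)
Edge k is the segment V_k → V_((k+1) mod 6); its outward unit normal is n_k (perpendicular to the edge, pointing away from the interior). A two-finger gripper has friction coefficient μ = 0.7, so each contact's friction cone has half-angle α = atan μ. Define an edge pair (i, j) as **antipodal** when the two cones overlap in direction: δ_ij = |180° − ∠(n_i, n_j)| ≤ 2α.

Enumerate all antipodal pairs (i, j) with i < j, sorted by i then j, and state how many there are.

α = atan 0.7 = 34.99°;  2α = 69.98°
n_0 = (+0.4427, +0.8967)
n_1 = (-0.5796, +0.8149)
n_2 = (-0.9338, -0.3579)
n_3 = (-0.6153, -0.7883)
n_4 = (+0.0294, -0.9996)
n_5 = (+0.9980, -0.0629)
  (0,1): δ = 118.30°  ·
  (0,2): δ = 42.76°  ✓
  (0,3): δ = 11.70°  ✓
  (0,4): δ = 27.96°  ✓
  (0,5): δ = 112.67°  ·
  (1,2): δ = 104.46°  ·
  (1,3): δ = 73.40°  ·
  (1,4): δ = 33.74°  ✓
  (1,5): δ = 50.97°  ✓
  (2,3): δ = 148.95°  ·
  (2,4): δ = 109.28°  ·
  (2,5): δ = 24.57°  ✓
  (3,4): δ = 140.34°  ·
  (3,5): δ = 55.63°  ✓
  (4,5): δ = 95.29°  ·
antipodal pairs: 7

count = 7; pairs: (0,2), (0,3), (0,4), (1,4), (1,5), (2,5), (3,5)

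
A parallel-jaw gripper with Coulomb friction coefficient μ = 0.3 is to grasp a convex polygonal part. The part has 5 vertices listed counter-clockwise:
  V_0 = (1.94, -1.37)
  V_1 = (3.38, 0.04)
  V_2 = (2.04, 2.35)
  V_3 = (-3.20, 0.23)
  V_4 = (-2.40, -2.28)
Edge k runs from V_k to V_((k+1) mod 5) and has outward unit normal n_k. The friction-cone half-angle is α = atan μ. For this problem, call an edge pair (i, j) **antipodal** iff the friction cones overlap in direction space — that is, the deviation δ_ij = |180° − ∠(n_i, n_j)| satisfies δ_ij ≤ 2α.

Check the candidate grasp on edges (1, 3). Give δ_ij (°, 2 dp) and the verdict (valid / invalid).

α = atan 0.3 = 16.70°;  2α = 33.40°
edge 1: e_1 = (-1.34, +2.31);  n_1 = (+0.8650, +0.5018)
edge 3: e_3 = (+0.80, -2.51);  n_3 = (-0.9528, -0.3037)
∠(n_1, n_3) = 167.56°
δ = |180° − 167.56°| = 12.44°
12.44° ≤ 2α = 33.40°  →  valid

δ = 12.44°, valid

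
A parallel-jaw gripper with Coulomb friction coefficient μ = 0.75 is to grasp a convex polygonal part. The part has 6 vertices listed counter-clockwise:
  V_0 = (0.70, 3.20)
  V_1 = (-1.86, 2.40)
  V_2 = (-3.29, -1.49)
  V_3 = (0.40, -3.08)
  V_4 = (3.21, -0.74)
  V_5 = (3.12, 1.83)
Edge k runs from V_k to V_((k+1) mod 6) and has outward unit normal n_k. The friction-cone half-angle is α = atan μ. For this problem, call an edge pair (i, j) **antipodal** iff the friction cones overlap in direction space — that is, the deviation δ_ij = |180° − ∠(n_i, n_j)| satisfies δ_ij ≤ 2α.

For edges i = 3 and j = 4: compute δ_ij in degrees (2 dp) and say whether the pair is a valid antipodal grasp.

δ = 127.78°, invalid

α = atan 0.75 = 36.87°;  2α = 73.74°
edge 3: e_3 = (+2.81, +2.34);  n_3 = (+0.6399, -0.7684)
edge 4: e_4 = (-0.09, +2.57);  n_4 = (+0.9994, +0.0350)
∠(n_3, n_4) = 52.22°
δ = |180° − 52.22°| = 127.78°
127.78° > 2α = 73.74°  →  invalid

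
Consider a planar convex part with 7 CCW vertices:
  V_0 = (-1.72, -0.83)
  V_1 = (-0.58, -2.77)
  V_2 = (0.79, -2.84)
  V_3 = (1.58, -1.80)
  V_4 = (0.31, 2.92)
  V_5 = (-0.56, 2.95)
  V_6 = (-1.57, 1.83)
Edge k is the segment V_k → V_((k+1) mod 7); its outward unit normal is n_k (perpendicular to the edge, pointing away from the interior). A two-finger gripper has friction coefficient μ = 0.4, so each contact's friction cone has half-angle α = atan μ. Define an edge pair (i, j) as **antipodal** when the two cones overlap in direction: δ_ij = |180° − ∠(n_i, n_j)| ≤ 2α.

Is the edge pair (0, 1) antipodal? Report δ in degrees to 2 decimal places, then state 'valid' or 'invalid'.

δ = 123.36°, invalid

α = atan 0.4 = 21.80°;  2α = 43.60°
edge 0: e_0 = (+1.14, -1.94);  n_0 = (-0.8622, -0.5066)
edge 1: e_1 = (+1.37, -0.07);  n_1 = (-0.0510, -0.9987)
∠(n_0, n_1) = 56.64°
δ = |180° − 56.64°| = 123.36°
123.36° > 2α = 43.60°  →  invalid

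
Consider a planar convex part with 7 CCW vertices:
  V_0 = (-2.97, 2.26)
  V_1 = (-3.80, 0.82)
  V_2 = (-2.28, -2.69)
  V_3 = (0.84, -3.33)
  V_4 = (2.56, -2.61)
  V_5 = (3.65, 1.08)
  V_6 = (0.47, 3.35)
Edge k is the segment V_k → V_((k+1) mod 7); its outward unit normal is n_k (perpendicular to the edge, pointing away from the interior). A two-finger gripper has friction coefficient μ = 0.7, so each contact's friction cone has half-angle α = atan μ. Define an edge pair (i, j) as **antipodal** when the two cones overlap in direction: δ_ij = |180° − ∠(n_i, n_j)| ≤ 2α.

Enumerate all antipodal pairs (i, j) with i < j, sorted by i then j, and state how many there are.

α = atan 0.7 = 34.99°;  2α = 69.98°
n_0 = (-0.8664, +0.4994)
n_1 = (-0.9177, -0.3974)
n_2 = (-0.2009, -0.9796)
n_3 = (+0.3861, -0.9224)
n_4 = (+0.9590, -0.2833)
n_5 = (+0.5810, +0.8139)
n_6 = (-0.3021, +0.9533)
  (0,1): δ = 126.63°  ·
  (0,2): δ = 71.63°  ·
  (0,3): δ = 37.33°  ✓
  (0,4): δ = 13.50°  ✓
  (0,5): δ = 84.44°  ·
  (0,6): δ = 137.54°  ·
  (1,2): δ = 125.01°  ·
  (1,3): δ = 90.70°  ·
  (1,4): δ = 39.87°  ✓
  (1,5): δ = 31.06°  ✓
  (1,6): δ = 84.17°  ·
  (2,3): δ = 145.69°  ·
  (2,4): δ = 94.86°  ·
  (2,5): δ = 23.93°  ✓
  (2,6): δ = 29.17°  ✓
  (3,4): δ = 129.17°  ·
  (3,5): δ = 58.24°  ✓
  (3,6): δ = 5.13°  ✓
  (4,5): δ = 109.06°  ·
  (4,6): δ = 55.96°  ✓
  (5,6): δ = 126.90°  ·
antipodal pairs: 9

count = 9; pairs: (0,3), (0,4), (1,4), (1,5), (2,5), (2,6), (3,5), (3,6), (4,6)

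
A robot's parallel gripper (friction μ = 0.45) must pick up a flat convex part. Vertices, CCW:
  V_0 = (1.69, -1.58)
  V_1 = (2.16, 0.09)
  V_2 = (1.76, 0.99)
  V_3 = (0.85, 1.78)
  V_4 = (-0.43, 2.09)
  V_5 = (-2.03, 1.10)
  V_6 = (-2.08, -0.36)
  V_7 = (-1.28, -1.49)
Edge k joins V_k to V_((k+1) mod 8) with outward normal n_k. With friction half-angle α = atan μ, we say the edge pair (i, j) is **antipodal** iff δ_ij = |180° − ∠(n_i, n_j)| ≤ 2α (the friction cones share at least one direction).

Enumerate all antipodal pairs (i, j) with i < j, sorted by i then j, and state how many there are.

α = atan 0.45 = 24.23°;  2α = 48.46°
n_0 = (+0.9626, -0.2709)
n_1 = (+0.9138, +0.4061)
n_2 = (+0.6556, +0.7551)
n_3 = (+0.2354, +0.9719)
n_4 = (-0.5262, +0.8504)
n_5 = (-0.9994, +0.0342)
n_6 = (-0.8162, -0.5778)
n_7 = (-0.0303, -0.9995)
  (0,1): δ = 140.32°  ·
  (0,2): δ = 115.24°  ·
  (0,3): δ = 87.90°  ·
  (0,4): δ = 42.53°  ✓
  (0,5): δ = 13.76°  ✓
  (0,6): δ = 51.02°  ·
  (0,7): δ = 103.98°  ·
  (1,2): δ = 154.92°  ·
  (1,3): δ = 127.58°  ·
  (1,4): δ = 82.22°  ·
  (1,5): δ = 25.92°  ✓
  (1,6): δ = 11.33°  ✓
  (1,7): δ = 64.30°  ·
  (2,3): δ = 152.65°  ·
  (2,4): δ = 107.29°  ·
  (2,5): δ = 51.00°  ·
  (2,6): δ = 13.74°  ✓
  (2,7): δ = 39.23°  ✓
  (3,4): δ = 134.64°  ·
  (3,5): δ = 78.35°  ·
  (3,6): δ = 41.09°  ✓
  (3,7): δ = 11.88°  ✓
  (4,5): δ = 123.71°  ·
  (4,6): δ = 86.45°  ·
  (4,7): δ = 33.48°  ✓
  (5,6): δ = 142.74°  ·
  (5,7): δ = 89.77°  ·
  (6,7): δ = 127.03°  ·
antipodal pairs: 9

count = 9; pairs: (0,4), (0,5), (1,5), (1,6), (2,6), (2,7), (3,6), (3,7), (4,7)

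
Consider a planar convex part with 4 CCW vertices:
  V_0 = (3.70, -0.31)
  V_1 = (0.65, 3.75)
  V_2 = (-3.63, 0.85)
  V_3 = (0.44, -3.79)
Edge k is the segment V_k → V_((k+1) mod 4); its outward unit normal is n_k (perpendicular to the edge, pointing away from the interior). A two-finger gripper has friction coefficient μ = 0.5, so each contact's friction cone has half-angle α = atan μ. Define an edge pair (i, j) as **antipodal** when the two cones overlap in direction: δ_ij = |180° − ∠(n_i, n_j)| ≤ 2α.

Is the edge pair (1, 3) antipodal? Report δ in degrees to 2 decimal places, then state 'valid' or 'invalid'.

α = atan 0.5 = 26.57°;  2α = 53.13°
edge 1: e_1 = (-4.28, -2.90);  n_1 = (-0.5609, +0.8279)
edge 3: e_3 = (+3.26, +3.48);  n_3 = (+0.7298, -0.6837)
∠(n_1, n_3) = 167.25°
δ = |180° − 167.25°| = 12.75°
12.75° ≤ 2α = 53.13°  →  valid

δ = 12.75°, valid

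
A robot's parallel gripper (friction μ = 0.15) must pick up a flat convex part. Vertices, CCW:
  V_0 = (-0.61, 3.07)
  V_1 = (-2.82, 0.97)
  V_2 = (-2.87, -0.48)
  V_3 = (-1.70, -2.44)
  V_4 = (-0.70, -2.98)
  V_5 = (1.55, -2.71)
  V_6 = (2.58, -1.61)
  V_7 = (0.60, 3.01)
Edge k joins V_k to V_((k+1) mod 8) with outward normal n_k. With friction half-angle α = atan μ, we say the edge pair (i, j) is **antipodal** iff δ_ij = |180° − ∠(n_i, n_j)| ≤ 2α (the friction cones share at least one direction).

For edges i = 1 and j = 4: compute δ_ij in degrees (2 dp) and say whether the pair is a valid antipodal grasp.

α = atan 0.15 = 8.53°;  2α = 17.06°
edge 1: e_1 = (-0.05, -1.45);  n_1 = (-0.9994, +0.0345)
edge 4: e_4 = (+2.25, +0.27);  n_4 = (+0.1191, -0.9929)
∠(n_1, n_4) = 98.82°
δ = |180° − 98.82°| = 81.18°
81.18° > 2α = 17.06°  →  invalid

δ = 81.18°, invalid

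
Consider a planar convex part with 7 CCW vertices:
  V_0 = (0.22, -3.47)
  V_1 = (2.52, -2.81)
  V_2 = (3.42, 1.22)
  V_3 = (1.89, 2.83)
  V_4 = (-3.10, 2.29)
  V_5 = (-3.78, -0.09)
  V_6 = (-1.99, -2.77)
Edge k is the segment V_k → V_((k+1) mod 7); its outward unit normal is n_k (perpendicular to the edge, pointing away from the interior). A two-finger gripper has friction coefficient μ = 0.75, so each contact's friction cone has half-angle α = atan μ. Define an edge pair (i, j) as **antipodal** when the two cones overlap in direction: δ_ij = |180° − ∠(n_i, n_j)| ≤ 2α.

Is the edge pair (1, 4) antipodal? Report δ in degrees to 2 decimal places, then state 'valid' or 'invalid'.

α = atan 0.75 = 36.87°;  2α = 73.74°
edge 1: e_1 = (+0.90, +4.03);  n_1 = (+0.9760, -0.2180)
edge 4: e_4 = (-0.68, -2.38);  n_4 = (-0.9615, +0.2747)
∠(n_1, n_4) = 176.64°
δ = |180° − 176.64°| = 3.36°
3.36° ≤ 2α = 73.74°  →  valid

δ = 3.36°, valid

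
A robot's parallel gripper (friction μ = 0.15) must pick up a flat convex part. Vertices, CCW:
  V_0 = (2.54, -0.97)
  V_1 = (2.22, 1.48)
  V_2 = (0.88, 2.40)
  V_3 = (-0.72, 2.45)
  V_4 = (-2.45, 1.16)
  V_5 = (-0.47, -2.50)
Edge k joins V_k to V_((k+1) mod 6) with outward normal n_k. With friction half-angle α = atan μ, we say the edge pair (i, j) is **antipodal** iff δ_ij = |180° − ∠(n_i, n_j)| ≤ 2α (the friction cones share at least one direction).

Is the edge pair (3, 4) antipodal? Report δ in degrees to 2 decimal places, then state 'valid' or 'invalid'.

α = atan 0.15 = 8.53°;  2α = 17.06°
edge 3: e_3 = (-1.73, -1.29);  n_3 = (-0.5978, +0.8017)
edge 4: e_4 = (+1.98, -3.66);  n_4 = (-0.8795, -0.4758)
∠(n_3, n_4) = 81.70°
δ = |180° − 81.70°| = 98.30°
98.30° > 2α = 17.06°  →  invalid

δ = 98.30°, invalid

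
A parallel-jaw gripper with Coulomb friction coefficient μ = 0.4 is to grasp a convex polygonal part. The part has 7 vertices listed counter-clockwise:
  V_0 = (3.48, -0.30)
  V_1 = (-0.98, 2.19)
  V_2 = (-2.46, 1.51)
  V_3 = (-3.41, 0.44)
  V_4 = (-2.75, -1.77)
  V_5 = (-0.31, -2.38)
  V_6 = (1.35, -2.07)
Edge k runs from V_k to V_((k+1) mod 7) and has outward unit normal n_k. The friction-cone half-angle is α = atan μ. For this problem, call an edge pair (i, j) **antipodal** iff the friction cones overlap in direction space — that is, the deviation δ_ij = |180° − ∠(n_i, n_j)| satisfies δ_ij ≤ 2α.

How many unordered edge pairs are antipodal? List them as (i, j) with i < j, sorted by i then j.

count = 7; pairs: (0,4), (0,5), (1,4), (1,5), (1,6), (2,5), (2,6)

α = atan 0.4 = 21.80°;  2α = 43.60°
n_0 = (+0.4875, +0.8731)
n_1 = (-0.4175, +0.9087)
n_2 = (-0.7478, +0.6639)
n_3 = (-0.9582, -0.2862)
n_4 = (-0.2425, -0.9701)
n_5 = (+0.1836, -0.9830)
n_6 = (+0.6391, -0.7691)
  (0,1): δ = 126.15°  ·
  (0,2): δ = 102.43°  ·
  (0,3): δ = 44.20°  ·
  (0,4): δ = 15.14°  ✓
  (0,5): δ = 39.75°  ✓
  (0,6): δ = 68.90°  ·
  (1,2): δ = 156.28°  ·
  (1,3): δ = 98.05°  ·
  (1,4): δ = 38.71°  ✓
  (1,5): δ = 14.10°  ✓
  (1,6): δ = 15.05°  ✓
  (2,3): δ = 121.77°  ·
  (2,4): δ = 62.44°  ·
  (2,5): δ = 37.82°  ✓
  (2,6): δ = 8.67°  ✓
  (3,4): δ = 120.66°  ·
  (3,5): δ = 96.05°  ·
  (3,6): δ = 66.90°  ·
  (4,5): δ = 155.39°  ·
  (4,6): δ = 126.24°  ·
  (5,6): δ = 150.85°  ·
antipodal pairs: 7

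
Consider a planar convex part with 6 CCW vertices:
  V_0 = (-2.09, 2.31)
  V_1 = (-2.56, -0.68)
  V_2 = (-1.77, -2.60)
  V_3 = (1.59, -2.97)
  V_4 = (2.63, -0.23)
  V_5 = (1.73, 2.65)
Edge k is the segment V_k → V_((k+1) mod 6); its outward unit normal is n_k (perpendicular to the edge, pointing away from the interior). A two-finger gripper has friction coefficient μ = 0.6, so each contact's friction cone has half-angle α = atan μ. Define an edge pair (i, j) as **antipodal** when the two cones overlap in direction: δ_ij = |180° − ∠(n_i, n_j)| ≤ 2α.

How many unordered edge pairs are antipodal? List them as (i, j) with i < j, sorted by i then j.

α = atan 0.6 = 30.96°;  2α = 61.93°
n_0 = (-0.9879, +0.1553)
n_1 = (-0.9248, -0.3805)
n_2 = (-0.1095, -0.9940)
n_3 = (+0.9349, -0.3549)
n_4 = (+0.9545, +0.2983)
n_5 = (-0.0887, +0.9961)
  (0,1): δ = 148.70°  ·
  (0,2): δ = 87.35°  ·
  (0,3): δ = 11.85°  ✓
  (0,4): δ = 26.29°  ✓
  (0,5): δ = 104.02°  ·
  (1,2): δ = 118.65°  ·
  (1,3): δ = 43.15°  ✓
  (1,4): δ = 5.01°  ✓
  (1,5): δ = 72.72°  ·
  (2,3): δ = 104.50°  ·
  (2,4): δ = 66.36°  ·
  (2,5): δ = 11.37°  ✓
  (3,4): δ = 141.86°  ·
  (3,5): δ = 64.13°  ·
  (4,5): δ = 102.27°  ·
antipodal pairs: 5

count = 5; pairs: (0,3), (0,4), (1,3), (1,4), (2,5)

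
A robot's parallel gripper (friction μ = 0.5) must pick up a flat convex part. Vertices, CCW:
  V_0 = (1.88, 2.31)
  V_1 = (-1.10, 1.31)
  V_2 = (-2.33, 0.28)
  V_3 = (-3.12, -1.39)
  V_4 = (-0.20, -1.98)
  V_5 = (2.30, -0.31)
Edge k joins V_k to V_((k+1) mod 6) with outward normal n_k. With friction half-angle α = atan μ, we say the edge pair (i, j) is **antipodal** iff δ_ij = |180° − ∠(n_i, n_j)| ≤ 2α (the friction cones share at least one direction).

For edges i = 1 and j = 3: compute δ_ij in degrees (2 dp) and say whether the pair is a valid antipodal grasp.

δ = 51.37°, valid

α = atan 0.5 = 26.57°;  2α = 53.13°
edge 1: e_1 = (-1.23, -1.03);  n_1 = (-0.6420, +0.7667)
edge 3: e_3 = (+2.92, -0.59);  n_3 = (-0.1981, -0.9802)
∠(n_1, n_3) = 128.63°
δ = |180° − 128.63°| = 51.37°
51.37° ≤ 2α = 53.13°  →  valid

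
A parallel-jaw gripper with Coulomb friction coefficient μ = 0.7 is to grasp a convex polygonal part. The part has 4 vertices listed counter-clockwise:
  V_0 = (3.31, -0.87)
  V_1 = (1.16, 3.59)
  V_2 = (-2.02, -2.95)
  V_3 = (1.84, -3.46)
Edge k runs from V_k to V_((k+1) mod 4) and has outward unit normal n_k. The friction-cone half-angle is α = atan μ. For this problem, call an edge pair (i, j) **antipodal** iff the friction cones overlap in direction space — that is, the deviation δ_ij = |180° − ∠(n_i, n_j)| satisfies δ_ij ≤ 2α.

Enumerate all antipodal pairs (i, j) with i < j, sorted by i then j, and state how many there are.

count = 3; pairs: (0,1), (0,2), (1,3)

α = atan 0.7 = 34.99°;  2α = 69.98°
n_0 = (+0.9008, +0.4342)
n_1 = (-0.8993, +0.4373)
n_2 = (-0.1310, -0.9914)
n_3 = (+0.8697, -0.4936)
  (0,1): δ = 51.67°  ✓
  (0,2): δ = 56.74°  ✓
  (0,3): δ = 124.69°  ·
  (1,2): δ = 71.60°  ·
  (1,3): δ = 3.65°  ✓
  (2,3): δ = 112.05°  ·
antipodal pairs: 3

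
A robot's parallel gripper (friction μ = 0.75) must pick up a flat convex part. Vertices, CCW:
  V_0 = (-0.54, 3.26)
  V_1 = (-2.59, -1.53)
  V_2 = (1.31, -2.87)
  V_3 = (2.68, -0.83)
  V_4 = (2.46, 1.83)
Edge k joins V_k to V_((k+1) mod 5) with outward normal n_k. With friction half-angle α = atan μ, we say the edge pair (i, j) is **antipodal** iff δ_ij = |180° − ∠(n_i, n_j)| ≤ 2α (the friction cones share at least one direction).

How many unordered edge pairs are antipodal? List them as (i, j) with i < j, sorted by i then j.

α = atan 0.75 = 36.87°;  2α = 73.74°
n_0 = (-0.9193, +0.3935)
n_1 = (-0.3249, -0.9457)
n_2 = (+0.8302, -0.5575)
n_3 = (+0.9966, +0.0824)
n_4 = (+0.4303, +0.9027)
  (0,1): δ = 85.79°  ·
  (0,2): δ = 10.71°  ✓
  (0,3): δ = 27.90°  ✓
  (0,4): δ = 87.68°  ·
  (1,2): δ = 104.92°  ·
  (1,3): δ = 66.31°  ✓
  (1,4): δ = 6.52°  ✓
  (2,3): δ = 141.39°  ·
  (2,4): δ = 81.60°  ·
  (3,4): δ = 120.21°  ·
antipodal pairs: 4

count = 4; pairs: (0,2), (0,3), (1,3), (1,4)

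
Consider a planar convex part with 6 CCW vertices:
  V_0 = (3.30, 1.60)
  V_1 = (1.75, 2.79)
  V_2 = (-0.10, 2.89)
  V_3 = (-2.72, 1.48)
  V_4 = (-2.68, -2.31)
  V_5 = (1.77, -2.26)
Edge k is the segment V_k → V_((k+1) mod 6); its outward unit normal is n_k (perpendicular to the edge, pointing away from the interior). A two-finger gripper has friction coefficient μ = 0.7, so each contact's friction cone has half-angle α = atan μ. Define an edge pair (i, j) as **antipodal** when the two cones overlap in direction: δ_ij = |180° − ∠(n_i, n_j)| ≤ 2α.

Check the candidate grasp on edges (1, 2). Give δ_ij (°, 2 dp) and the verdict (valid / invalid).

δ = 148.62°, invalid

α = atan 0.7 = 34.99°;  2α = 69.98°
edge 1: e_1 = (-1.85, +0.10);  n_1 = (+0.0540, +0.9985)
edge 2: e_2 = (-2.62, -1.41);  n_2 = (-0.4739, +0.8806)
∠(n_1, n_2) = 31.38°
δ = |180° − 31.38°| = 148.62°
148.62° > 2α = 69.98°  →  invalid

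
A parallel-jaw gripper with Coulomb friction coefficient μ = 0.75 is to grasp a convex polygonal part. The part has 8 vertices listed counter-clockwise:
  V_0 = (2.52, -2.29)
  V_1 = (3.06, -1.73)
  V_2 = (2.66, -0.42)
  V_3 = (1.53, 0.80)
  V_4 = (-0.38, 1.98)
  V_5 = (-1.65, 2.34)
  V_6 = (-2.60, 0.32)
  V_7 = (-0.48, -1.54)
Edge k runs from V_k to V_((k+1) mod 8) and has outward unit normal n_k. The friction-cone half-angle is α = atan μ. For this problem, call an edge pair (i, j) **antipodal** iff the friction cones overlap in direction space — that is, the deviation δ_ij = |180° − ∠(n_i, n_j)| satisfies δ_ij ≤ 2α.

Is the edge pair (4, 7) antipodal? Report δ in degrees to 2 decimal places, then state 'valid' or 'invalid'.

δ = 1.79°, valid

α = atan 0.75 = 36.87°;  2α = 73.74°
edge 4: e_4 = (-1.27, +0.36);  n_4 = (+0.2727, +0.9621)
edge 7: e_7 = (+3.00, -0.75);  n_7 = (-0.2425, -0.9701)
∠(n_4, n_7) = 178.21°
δ = |180° − 178.21°| = 1.79°
1.79° ≤ 2α = 73.74°  →  valid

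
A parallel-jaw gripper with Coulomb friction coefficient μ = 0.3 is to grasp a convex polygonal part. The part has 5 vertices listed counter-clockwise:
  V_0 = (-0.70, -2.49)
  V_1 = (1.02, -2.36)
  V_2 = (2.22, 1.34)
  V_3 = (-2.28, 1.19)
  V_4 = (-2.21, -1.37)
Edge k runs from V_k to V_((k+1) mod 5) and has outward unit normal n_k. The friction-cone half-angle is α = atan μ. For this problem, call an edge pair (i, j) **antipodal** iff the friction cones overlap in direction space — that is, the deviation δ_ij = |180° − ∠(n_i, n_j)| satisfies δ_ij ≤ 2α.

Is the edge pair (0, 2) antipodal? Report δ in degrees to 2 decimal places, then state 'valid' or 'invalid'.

α = atan 0.3 = 16.70°;  2α = 33.40°
edge 0: e_0 = (+1.72, +0.13);  n_0 = (+0.0754, -0.9972)
edge 2: e_2 = (-4.50, -0.15);  n_2 = (-0.0333, +0.9994)
∠(n_0, n_2) = 177.59°
δ = |180° − 177.59°| = 2.41°
2.41° ≤ 2α = 33.40°  →  valid

δ = 2.41°, valid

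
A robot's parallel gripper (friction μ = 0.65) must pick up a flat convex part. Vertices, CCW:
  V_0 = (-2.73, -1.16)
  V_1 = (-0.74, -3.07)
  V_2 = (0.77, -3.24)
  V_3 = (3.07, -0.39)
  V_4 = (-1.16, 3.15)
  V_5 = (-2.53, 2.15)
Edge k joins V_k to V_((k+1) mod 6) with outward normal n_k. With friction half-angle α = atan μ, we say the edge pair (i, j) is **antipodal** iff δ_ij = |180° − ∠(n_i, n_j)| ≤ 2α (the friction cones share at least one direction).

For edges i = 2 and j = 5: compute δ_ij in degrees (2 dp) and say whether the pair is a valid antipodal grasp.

δ = 35.45°, valid

α = atan 0.65 = 33.02°;  2α = 66.05°
edge 2: e_2 = (+2.30, +2.85);  n_2 = (+0.7782, -0.6280)
edge 5: e_5 = (-0.20, -3.31);  n_5 = (-0.9982, +0.0603)
∠(n_2, n_5) = 144.55°
δ = |180° − 144.55°| = 35.45°
35.45° ≤ 2α = 66.05°  →  valid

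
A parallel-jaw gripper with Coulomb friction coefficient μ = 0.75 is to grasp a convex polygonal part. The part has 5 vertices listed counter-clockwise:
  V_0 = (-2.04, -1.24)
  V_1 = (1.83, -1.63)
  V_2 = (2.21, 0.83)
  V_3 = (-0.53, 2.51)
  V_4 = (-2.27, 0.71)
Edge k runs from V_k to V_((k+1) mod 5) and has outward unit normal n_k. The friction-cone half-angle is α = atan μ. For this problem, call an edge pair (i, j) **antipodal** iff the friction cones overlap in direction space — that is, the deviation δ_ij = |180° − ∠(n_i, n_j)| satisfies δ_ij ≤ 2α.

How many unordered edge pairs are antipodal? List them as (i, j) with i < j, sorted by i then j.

count = 5; pairs: (0,2), (0,3), (1,3), (1,4), (2,4)

α = atan 0.75 = 36.87°;  2α = 73.74°
n_0 = (-0.1003, -0.9950)
n_1 = (+0.9883, -0.1527)
n_2 = (+0.5227, +0.8525)
n_3 = (-0.7190, +0.6950)
n_4 = (-0.9931, -0.1171)
  (0,1): δ = 93.03°  ·
  (0,2): δ = 25.76°  ✓
  (0,3): δ = 51.73°  ✓
  (0,4): δ = 102.48°  ·
  (1,2): δ = 112.73°  ·
  (1,3): δ = 35.25°  ✓
  (1,4): δ = 15.51°  ✓
  (2,3): δ = 102.51°  ·
  (2,4): δ = 51.76°  ✓
  (3,4): δ = 129.24°  ·
antipodal pairs: 5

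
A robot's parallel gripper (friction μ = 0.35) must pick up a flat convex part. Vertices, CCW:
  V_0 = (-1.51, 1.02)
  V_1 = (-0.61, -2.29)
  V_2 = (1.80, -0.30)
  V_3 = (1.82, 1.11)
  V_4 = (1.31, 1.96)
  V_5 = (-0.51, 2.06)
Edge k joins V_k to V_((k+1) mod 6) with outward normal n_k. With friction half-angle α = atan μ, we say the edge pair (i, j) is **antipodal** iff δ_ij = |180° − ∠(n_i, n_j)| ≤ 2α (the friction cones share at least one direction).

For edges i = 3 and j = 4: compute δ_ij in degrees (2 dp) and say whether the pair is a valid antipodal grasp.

α = atan 0.35 = 19.29°;  2α = 38.58°
edge 3: e_3 = (-0.51, +0.85);  n_3 = (+0.8575, +0.5145)
edge 4: e_4 = (-1.82, +0.10);  n_4 = (+0.0549, +0.9985)
∠(n_3, n_4) = 55.89°
δ = |180° − 55.89°| = 124.11°
124.11° > 2α = 38.58°  →  invalid

δ = 124.11°, invalid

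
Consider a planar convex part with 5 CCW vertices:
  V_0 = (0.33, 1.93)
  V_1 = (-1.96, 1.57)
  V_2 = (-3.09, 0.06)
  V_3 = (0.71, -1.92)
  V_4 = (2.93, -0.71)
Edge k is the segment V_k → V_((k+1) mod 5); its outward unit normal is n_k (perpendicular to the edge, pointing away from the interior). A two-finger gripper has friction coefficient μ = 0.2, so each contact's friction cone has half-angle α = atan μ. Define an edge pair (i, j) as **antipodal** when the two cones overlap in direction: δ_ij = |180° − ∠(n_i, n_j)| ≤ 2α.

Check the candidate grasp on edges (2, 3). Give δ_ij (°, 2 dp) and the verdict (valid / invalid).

δ = 123.89°, invalid

α = atan 0.2 = 11.31°;  2α = 22.62°
edge 2: e_2 = (+3.80, -1.98);  n_2 = (-0.4621, -0.8868)
edge 3: e_3 = (+2.22, +1.21);  n_3 = (+0.4786, -0.8780)
∠(n_2, n_3) = 56.11°
δ = |180° − 56.11°| = 123.89°
123.89° > 2α = 22.62°  →  invalid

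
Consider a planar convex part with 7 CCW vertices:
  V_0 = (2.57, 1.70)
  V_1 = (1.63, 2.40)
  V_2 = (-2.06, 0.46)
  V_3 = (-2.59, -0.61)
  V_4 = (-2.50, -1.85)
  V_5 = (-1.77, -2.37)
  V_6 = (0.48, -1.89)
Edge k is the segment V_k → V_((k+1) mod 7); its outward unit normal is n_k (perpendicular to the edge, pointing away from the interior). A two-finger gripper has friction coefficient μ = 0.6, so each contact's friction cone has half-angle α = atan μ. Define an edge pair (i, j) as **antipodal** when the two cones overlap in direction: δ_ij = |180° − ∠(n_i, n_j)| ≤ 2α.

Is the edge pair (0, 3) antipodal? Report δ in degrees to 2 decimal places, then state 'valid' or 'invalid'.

α = atan 0.6 = 30.96°;  2α = 61.93°
edge 0: e_0 = (-0.94, +0.70);  n_0 = (+0.5973, +0.8020)
edge 3: e_3 = (+0.09, -1.24);  n_3 = (-0.9974, -0.0724)
∠(n_0, n_3) = 130.83°
δ = |180° − 130.83°| = 49.17°
49.17° ≤ 2α = 61.93°  →  valid

δ = 49.17°, valid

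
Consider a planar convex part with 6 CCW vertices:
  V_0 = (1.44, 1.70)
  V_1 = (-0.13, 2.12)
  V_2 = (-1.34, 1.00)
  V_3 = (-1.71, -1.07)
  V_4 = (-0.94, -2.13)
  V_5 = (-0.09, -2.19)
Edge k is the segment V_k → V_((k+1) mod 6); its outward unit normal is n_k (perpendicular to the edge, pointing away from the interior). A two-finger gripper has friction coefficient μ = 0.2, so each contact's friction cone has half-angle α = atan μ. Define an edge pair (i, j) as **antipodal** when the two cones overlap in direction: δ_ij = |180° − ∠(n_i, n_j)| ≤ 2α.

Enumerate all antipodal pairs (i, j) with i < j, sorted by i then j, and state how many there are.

count = 2; pairs: (0,4), (2,5)

α = atan 0.2 = 11.31°;  2α = 22.62°
n_0 = (+0.2584, +0.9660)
n_1 = (-0.6793, +0.7339)
n_2 = (-0.9844, +0.1760)
n_3 = (-0.8091, -0.5877)
n_4 = (-0.0704, -0.9975)
n_5 = (+0.9306, -0.3660)
  (0,1): δ = 122.24°  ·
  (0,2): δ = 85.16°  ·
  (0,3): δ = 39.03°  ·
  (0,4): δ = 10.94°  ✓
  (0,5): δ = 83.51°  ·
  (1,2): δ = 142.92°  ·
  (1,3): δ = 96.79°  ·
  (1,4): δ = 46.83°  ·
  (1,5): δ = 25.74°  ·
  (2,3): δ = 133.87°  ·
  (2,4): δ = 83.90°  ·
  (2,5): δ = 11.34°  ✓
  (3,4): δ = 130.03°  ·
  (3,5): δ = 57.47°  ·
  (4,5): δ = 107.43°  ·
antipodal pairs: 2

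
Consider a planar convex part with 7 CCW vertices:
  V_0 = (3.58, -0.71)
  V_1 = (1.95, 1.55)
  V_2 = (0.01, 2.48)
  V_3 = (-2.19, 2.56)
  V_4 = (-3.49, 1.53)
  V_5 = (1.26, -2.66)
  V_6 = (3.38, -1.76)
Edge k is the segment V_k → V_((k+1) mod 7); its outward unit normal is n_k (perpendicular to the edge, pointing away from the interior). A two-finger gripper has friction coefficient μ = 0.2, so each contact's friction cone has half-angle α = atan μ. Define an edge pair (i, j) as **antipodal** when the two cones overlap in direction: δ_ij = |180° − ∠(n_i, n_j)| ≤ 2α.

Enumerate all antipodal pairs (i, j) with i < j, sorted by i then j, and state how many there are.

α = atan 0.2 = 11.31°;  2α = 22.62°
n_0 = (+0.8111, +0.5850)
n_1 = (+0.4323, +0.9017)
n_2 = (+0.0363, +0.9993)
n_3 = (-0.6210, +0.7838)
n_4 = (-0.6615, -0.7499)
n_5 = (+0.3908, -0.9205)
n_6 = (+0.9823, -0.1871)
  (0,1): δ = 151.41°  ·
  (0,2): δ = 127.88°  ·
  (0,3): δ = 87.41°  ·
  (0,4): δ = 12.78°  ✓
  (0,5): δ = 77.20°  ·
  (0,6): δ = 133.42°  ·
  (1,2): δ = 156.47°  ·
  (1,3): δ = 116.00°  ·
  (1,4): δ = 15.80°  ✓
  (1,5): δ = 48.61°  ·
  (1,6): δ = 104.83°  ·
  (2,3): δ = 139.53°  ·
  (2,4): δ = 39.33°  ·
  (2,5): δ = 25.09°  ·
  (2,6): δ = 81.30°  ·
  (3,4): δ = 79.81°  ·
  (3,5): δ = 15.39°  ✓
  (3,6): δ = 40.83°  ·
  (4,5): δ = 115.58°  ·
  (4,6): δ = 59.37°  ·
  (5,6): δ = 123.79°  ·
antipodal pairs: 3

count = 3; pairs: (0,4), (1,4), (3,5)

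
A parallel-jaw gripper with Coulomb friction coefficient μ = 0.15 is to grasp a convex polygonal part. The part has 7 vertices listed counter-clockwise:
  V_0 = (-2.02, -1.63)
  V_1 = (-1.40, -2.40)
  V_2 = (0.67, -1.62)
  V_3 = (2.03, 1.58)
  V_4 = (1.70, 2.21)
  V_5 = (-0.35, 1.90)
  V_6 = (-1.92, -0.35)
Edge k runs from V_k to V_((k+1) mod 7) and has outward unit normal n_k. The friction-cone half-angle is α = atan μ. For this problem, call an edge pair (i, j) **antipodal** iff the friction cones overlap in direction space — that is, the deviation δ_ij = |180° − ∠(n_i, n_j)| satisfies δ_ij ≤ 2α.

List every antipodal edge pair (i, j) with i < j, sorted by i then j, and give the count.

count = 3; pairs: (0,3), (1,4), (2,5)

α = atan 0.15 = 8.53°;  2α = 17.06°
n_0 = (-0.7789, -0.6272)
n_1 = (+0.3526, -0.9358)
n_2 = (+0.9203, -0.3911)
n_3 = (+0.8858, +0.4640)
n_4 = (-0.1495, +0.9888)
n_5 = (-0.8201, +0.5722)
n_6 = (-0.9970, +0.0779)
  (0,1): δ = 108.19°  ·
  (0,2): δ = 61.87°  ·
  (0,3): δ = 11.19°  ✓
  (0,4): δ = 59.76°  ·
  (0,5): δ = 106.25°  ·
  (0,6): δ = 136.69°  ·
  (1,2): δ = 133.67°  ·
  (1,3): δ = 83.00°  ·
  (1,4): δ = 12.05°  ✓
  (1,5): δ = 34.45°  ·
  (1,6): δ = 64.89°  ·
  (2,3): δ = 129.33°  ·
  (2,4): δ = 58.38°  ·
  (2,5): δ = 11.88°  ✓
  (2,6): δ = 18.56°  ·
  (3,4): δ = 109.05°  ·
  (3,5): δ = 62.55°  ·
  (3,6): δ = 32.11°  ·
  (4,5): δ = 133.51°  ·
  (4,6): δ = 103.07°  ·
  (5,6): δ = 149.56°  ·
antipodal pairs: 3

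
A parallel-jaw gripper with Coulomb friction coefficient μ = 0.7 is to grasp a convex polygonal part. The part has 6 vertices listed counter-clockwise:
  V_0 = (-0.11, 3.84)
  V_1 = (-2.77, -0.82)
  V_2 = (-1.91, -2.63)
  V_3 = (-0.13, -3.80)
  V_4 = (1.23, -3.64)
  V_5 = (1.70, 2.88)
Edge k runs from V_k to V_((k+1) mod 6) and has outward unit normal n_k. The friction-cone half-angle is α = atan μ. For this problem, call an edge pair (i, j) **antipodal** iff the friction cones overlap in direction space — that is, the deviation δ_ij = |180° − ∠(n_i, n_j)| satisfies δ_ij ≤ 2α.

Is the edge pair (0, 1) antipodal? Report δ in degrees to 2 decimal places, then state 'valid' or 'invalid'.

δ = 124.87°, invalid

α = atan 0.7 = 34.99°;  2α = 69.98°
edge 0: e_0 = (-2.66, -4.66);  n_0 = (-0.8685, +0.4957)
edge 1: e_1 = (+0.86, -1.81);  n_1 = (-0.9032, -0.4292)
∠(n_0, n_1) = 55.13°
δ = |180° − 55.13°| = 124.87°
124.87° > 2α = 69.98°  →  invalid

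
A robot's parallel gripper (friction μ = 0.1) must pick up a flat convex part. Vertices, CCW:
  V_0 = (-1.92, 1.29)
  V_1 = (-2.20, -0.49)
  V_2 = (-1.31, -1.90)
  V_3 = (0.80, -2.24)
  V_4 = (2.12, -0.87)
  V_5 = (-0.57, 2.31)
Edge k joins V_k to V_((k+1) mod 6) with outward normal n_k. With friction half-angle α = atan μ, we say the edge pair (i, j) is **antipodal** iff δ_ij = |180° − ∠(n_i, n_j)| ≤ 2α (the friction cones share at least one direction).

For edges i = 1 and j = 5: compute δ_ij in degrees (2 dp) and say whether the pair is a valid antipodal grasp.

δ = 94.81°, invalid

α = atan 0.1 = 5.71°;  2α = 11.42°
edge 1: e_1 = (+0.89, -1.41);  n_1 = (-0.8456, -0.5338)
edge 5: e_5 = (-1.35, -1.02);  n_5 = (-0.6028, +0.7979)
∠(n_1, n_5) = 85.19°
δ = |180° − 85.19°| = 94.81°
94.81° > 2α = 11.42°  →  invalid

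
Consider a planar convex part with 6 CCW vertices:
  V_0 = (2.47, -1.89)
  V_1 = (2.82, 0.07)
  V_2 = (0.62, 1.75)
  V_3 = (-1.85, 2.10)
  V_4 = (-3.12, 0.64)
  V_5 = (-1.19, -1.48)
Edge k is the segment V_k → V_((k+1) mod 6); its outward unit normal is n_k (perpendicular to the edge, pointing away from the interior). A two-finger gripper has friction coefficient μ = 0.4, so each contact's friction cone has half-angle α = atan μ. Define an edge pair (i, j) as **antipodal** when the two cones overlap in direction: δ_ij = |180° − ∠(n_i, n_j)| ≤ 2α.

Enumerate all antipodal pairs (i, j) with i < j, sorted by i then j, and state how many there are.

count = 5; pairs: (0,3), (1,4), (1,5), (2,4), (2,5)

α = atan 0.4 = 21.80°;  2α = 43.60°
n_0 = (+0.9844, -0.1758)
n_1 = (+0.6069, +0.7948)
n_2 = (+0.1403, +0.9901)
n_3 = (-0.7545, +0.6563)
n_4 = (-0.7395, -0.6732)
n_5 = (-0.1113, -0.9938)
  (0,1): δ = 117.24°  ·
  (0,2): δ = 87.94°  ·
  (0,3): δ = 30.89°  ✓
  (0,4): δ = 52.44°  ·
  (0,5): δ = 93.73°  ·
  (1,2): δ = 150.70°  ·
  (1,3): δ = 93.65°  ·
  (1,4): δ = 10.32°  ✓
  (1,5): δ = 30.97°  ✓
  (2,3): δ = 122.95°  ·
  (2,4): δ = 39.62°  ✓
  (2,5): δ = 1.67°  ✓
  (3,4): δ = 96.67°  ·
  (3,5): δ = 55.37°  ·
  (4,5): δ = 138.71°  ·
antipodal pairs: 5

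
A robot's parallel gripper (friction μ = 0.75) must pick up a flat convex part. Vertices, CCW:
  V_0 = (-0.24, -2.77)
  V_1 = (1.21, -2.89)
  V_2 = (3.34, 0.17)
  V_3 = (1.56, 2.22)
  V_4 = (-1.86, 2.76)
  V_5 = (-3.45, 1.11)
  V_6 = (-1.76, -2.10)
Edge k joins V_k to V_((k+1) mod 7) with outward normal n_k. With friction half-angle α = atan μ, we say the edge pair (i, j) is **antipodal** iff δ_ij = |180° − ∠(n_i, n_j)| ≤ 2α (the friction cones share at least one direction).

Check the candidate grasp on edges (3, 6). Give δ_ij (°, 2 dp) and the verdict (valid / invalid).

δ = 14.81°, valid

α = atan 0.75 = 36.87°;  2α = 73.74°
edge 3: e_3 = (-3.42, +0.54);  n_3 = (+0.1560, +0.9878)
edge 6: e_6 = (+1.52, -0.67);  n_6 = (-0.4033, -0.9150)
∠(n_3, n_6) = 165.19°
δ = |180° − 165.19°| = 14.81°
14.81° ≤ 2α = 73.74°  →  valid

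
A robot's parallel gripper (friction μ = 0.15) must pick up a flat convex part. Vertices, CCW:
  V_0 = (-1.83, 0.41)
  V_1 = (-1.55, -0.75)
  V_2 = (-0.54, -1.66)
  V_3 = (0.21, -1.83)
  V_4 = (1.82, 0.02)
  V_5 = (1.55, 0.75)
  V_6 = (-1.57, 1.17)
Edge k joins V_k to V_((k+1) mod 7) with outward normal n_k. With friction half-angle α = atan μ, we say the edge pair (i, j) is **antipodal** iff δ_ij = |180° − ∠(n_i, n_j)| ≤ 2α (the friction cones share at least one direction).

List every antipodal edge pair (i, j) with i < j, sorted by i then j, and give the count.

α = atan 0.15 = 8.53°;  2α = 17.06°
n_0 = (-0.9721, -0.2346)
n_1 = (-0.6694, -0.7429)
n_2 = (-0.2211, -0.9753)
n_3 = (+0.7543, -0.6565)
n_4 = (+0.9379, +0.3469)
n_5 = (+0.1334, +0.9911)
n_6 = (-0.9462, +0.3237)
  (0,1): δ = 145.59°  ·
  (0,2): δ = 116.34°  ·
  (0,3): δ = 54.60°  ·
  (0,4): δ = 6.73°  ✓
  (0,5): δ = 68.76°  ·
  (0,6): δ = 147.54°  ·
  (1,2): δ = 150.75°  ·
  (1,3): δ = 89.01°  ·
  (1,4): δ = 27.68°  ·
  (1,5): δ = 34.35°  ·
  (1,6): δ = 113.13°  ·
  (2,3): δ = 118.26°  ·
  (2,4): δ = 56.93°  ·
  (2,5): δ = 5.10°  ✓
  (2,6): δ = 83.89°  ·
  (3,4): δ = 118.67°  ·
  (3,5): δ = 56.63°  ·
  (3,6): δ = 22.15°  ·
  (4,5): δ = 117.96°  ·
  (4,6): δ = 39.18°  ·
  (5,6): δ = 101.22°  ·
antipodal pairs: 2

count = 2; pairs: (0,4), (2,5)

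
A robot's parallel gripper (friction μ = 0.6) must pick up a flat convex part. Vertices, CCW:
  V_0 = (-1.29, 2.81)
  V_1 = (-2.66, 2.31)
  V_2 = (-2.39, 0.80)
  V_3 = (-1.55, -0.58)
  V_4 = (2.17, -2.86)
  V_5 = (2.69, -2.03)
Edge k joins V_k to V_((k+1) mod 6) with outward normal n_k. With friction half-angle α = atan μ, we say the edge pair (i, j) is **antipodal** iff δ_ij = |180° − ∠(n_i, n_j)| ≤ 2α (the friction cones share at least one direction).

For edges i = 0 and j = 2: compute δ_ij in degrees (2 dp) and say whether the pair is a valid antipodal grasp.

α = atan 0.6 = 30.96°;  2α = 61.93°
edge 0: e_0 = (-1.37, -0.50);  n_0 = (-0.3428, +0.9394)
edge 2: e_2 = (+0.84, -1.38);  n_2 = (-0.8542, -0.5199)
∠(n_0, n_2) = 101.28°
δ = |180° − 101.28°| = 78.72°
78.72° > 2α = 61.93°  →  invalid

δ = 78.72°, invalid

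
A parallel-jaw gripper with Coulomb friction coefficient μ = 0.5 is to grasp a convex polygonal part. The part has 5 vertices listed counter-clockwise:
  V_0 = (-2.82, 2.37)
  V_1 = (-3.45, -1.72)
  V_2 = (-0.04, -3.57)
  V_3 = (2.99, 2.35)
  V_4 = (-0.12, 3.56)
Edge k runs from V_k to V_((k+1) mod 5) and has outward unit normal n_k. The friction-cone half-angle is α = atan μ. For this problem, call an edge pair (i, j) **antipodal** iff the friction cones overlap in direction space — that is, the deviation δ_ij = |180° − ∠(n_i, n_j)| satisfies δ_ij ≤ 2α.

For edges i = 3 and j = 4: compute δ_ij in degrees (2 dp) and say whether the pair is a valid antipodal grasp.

δ = 134.96°, invalid

α = atan 0.5 = 26.57°;  2α = 53.13°
edge 3: e_3 = (-3.11, +1.21);  n_3 = (+0.3626, +0.9319)
edge 4: e_4 = (-2.70, -1.19);  n_4 = (-0.4033, +0.9151)
∠(n_3, n_4) = 45.04°
δ = |180° − 45.04°| = 134.96°
134.96° > 2α = 53.13°  →  invalid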